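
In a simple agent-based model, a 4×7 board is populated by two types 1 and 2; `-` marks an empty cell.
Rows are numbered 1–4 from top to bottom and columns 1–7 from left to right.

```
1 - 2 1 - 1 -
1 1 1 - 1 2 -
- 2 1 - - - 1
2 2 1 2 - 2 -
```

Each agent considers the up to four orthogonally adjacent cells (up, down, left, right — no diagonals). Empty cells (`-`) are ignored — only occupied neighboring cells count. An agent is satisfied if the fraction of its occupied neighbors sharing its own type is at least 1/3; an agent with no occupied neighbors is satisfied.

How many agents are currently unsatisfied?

Row 1: (1,1)1 1/1 ok · (1,3)2 0/2 unhappy · (1,4)1 0/1 unhappy · (1,6)1 0/1 unhappy
Row 2: (2,1)1 2/2 ok · (2,2)1 2/3 ok · (2,3)1 2/3 ok · (2,5)1 0/1 unhappy · (2,6)2 0/2 unhappy
Row 3: (3,2)2 1/3 ok · (3,3)1 2/3 ok · (3,7)1 0/0 ok
Row 4: (4,1)2 1/1 ok · (4,2)2 2/3 ok · (4,3)1 1/3 ok · (4,4)2 0/1 unhappy · (4,6)2 0/0 ok
Unsatisfied: (1,3), (1,4), (1,6), (2,5), (2,6), (4,4) — 6 in total.

6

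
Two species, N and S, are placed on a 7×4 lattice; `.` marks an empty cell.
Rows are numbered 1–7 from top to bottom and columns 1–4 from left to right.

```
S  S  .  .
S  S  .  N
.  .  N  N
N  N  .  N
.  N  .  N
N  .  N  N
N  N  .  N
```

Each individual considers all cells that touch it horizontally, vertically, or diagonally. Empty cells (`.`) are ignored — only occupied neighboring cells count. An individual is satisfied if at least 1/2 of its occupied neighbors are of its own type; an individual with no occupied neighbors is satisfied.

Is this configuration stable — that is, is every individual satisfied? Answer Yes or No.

Yes

(1,1)S 3/3 ✓
(1,2)S 3/3 ✓
(2,1)S 3/3 ✓
(2,2)S 3/4 ✓
(2,4)N 2/2 ✓
(3,3)N 4/5 ✓
(3,4)N 3/3 ✓
(4,1)N 2/2 ✓
(4,2)N 3/3 ✓
(4,4)N 3/3 ✓
(5,2)N 4/4 ✓
(5,4)N 3/3 ✓
(6,1)N 3/3 ✓
(6,3)N 5/5 ✓
(6,4)N 3/3 ✓
(7,1)N 2/2 ✓
(7,2)N 3/3 ✓
(7,4)N 2/2 ✓
All meet the threshold, so the configuration is stable.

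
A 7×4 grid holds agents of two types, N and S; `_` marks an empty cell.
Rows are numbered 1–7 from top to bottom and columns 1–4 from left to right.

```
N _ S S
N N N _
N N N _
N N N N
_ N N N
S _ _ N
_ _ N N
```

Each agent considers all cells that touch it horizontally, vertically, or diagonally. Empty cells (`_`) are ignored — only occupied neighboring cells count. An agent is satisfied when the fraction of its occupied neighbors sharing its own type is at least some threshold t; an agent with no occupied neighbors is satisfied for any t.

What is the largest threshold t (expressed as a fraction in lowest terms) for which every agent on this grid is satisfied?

Row 1: (1,1)N 2/2 · (1,3)S 1/3 · (1,4)S 1/2
Row 2: (2,1)N 4/4 · (2,2)N 6/7 · (2,3)N 3/5
Row 3: (3,1)N 5/5 · (3,2)N 8/8 · (3,3)N 6/6
Row 4: (4,1)N 4/4 · (4,2)N 7/7 · (4,3)N 7/7 · (4,4)N 4/4
Row 5: (5,2)N 4/5 · (5,3)N 6/6 · (5,4)N 4/4
Row 6: (6,1)S 0/1 · (6,4)N 4/4
Row 7: (7,3)N 2/2 · (7,4)N 2/2
The smallest same-type fraction is 0/1 at (6,1), which reduces to 0/1. Any threshold above that leaves this agent unsatisfied.

0/1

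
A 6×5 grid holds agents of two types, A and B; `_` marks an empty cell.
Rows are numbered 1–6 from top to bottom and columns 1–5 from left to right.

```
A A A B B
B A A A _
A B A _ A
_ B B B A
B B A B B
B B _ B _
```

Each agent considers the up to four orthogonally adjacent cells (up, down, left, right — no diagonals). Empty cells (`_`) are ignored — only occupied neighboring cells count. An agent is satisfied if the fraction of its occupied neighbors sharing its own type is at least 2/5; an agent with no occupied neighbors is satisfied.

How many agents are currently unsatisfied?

(1,1)A 1/2 satisfied
(1,2)A 3/3 satisfied
(1,3)A 2/3 satisfied
(1,4)B 1/3 not
(1,5)B 1/1 satisfied
(2,1)B 0/3 not
(2,2)A 2/4 satisfied
(2,3)A 4/4 satisfied
(2,4)A 1/2 satisfied
(3,1)A 0/2 not
(3,2)B 1/4 not
(3,3)A 1/3 not
(3,5)A 1/1 satisfied
(4,2)B 3/3 satisfied
(4,3)B 2/4 satisfied
(4,4)B 2/3 satisfied
(4,5)A 1/3 not
(5,1)B 2/2 satisfied
(5,2)B 3/4 satisfied
(5,3)A 0/3 not
(5,4)B 3/4 satisfied
(5,5)B 1/2 satisfied
(6,1)B 2/2 satisfied
(6,2)B 2/2 satisfied
(6,4)B 1/1 satisfied
Unsatisfied: (1,4), (2,1), (3,1), (3,2), (3,3), (4,5), (5,3) — 7 in total.

7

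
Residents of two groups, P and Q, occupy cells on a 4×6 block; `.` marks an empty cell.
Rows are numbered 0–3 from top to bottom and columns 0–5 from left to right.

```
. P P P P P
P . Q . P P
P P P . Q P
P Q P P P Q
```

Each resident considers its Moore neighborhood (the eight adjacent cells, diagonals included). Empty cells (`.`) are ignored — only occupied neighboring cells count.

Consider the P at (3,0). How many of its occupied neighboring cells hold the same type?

2

Occupied neighbors of (3,0): (2,0)=P, (2,1)=P, (3,1)=Q.
Same type (P): 2 of 3.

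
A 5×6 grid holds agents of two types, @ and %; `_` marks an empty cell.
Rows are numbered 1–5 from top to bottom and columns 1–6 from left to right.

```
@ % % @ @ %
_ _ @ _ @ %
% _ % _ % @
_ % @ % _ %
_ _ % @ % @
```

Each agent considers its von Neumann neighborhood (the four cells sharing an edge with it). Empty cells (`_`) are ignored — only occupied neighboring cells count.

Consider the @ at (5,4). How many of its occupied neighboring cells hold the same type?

Occupied neighbors of (5,4): (4,4)=%, (5,3)=%, (5,5)=%.
Same type (@): 0 of 3.

0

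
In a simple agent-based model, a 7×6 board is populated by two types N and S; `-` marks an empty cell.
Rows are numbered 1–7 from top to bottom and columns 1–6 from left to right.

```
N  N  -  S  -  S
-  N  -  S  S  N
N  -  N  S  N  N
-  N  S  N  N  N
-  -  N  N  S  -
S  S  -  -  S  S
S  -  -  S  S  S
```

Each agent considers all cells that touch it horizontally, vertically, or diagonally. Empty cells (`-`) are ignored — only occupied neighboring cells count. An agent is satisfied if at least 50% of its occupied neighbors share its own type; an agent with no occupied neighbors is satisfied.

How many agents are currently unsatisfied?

Row 1: (1,1)N 2/2 ✓ · (1,2)N 2/2 ✓ · (1,4)S 2/2 ✓ · (1,6)S 1/2 ✓
Row 2: (2,2)N 4/4 ✓ · (2,4)S 3/5 ✓ · (2,5)S 4/7 ✓ · (2,6)N 2/4 ✓
Row 3: (3,1)N 2/2 ✓ · (3,3)N 3/6 ✓ · (3,4)S 3/7 ✗ · (3,5)N 5/8 ✓ · (3,6)N 4/5 ✓
Row 4: (4,2)N 3/4 ✓ · (4,3)S 1/6 ✗ · (4,4)N 5/8 ✓ · (4,5)N 5/7 ✓ · (4,6)N 3/4 ✓
Row 5: (5,3)N 3/5 ✓ · (5,4)N 3/6 ✓ · (5,5)S 2/6 ✗
Row 6: (6,1)S 2/2 ✓ · (6,2)S 2/3 ✓ · (6,5)S 5/6 ✓ · (6,6)S 4/4 ✓
Row 7: (7,1)S 2/2 ✓ · (7,4)S 2/2 ✓ · (7,5)S 4/4 ✓ · (7,6)S 3/3 ✓
Unsatisfied: (3,4), (4,3), (5,5) — 3 in total.

3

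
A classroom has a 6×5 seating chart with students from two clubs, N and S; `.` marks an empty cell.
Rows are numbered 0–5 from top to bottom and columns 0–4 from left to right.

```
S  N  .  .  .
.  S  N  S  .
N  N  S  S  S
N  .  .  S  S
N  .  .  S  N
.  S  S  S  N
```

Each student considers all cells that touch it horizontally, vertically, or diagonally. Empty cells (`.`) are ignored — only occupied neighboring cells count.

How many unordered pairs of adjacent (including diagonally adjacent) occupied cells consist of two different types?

16

Scan each occupied cell's neighbors to the right and below (and the two forward diagonals) so each pair is counted once.
Row 0: S(0,0)–N(0,1)≠ S(0,0)–S(1,1)= N(0,1)–S(1,1)≠ N(0,1)–N(1,2)=  → 2/4 unlike.
Row 1: S(1,1)–N(1,2)≠ S(1,1)–N(2,1)≠ S(1,1)–S(2,2)= S(1,1)–N(2,0)≠ N(1,2)–S(1,3)≠ N(1,2)–S(2,2)≠ N(1,2)–S(2,3)≠ N(1,2)–N(2,1)= S(1,3)–S(2,3)= S(1,3)–S(2,4)= S(1,3)–S(2,2)=  → 6/11 unlike.
Row 2: N(2,0)–N(2,1)= N(2,0)–N(3,0)= N(2,1)–S(2,2)≠ N(2,1)–N(3,0)= S(2,2)–S(2,3)= S(2,2)–S(3,3)= S(2,3)–S(2,4)= S(2,3)–S(3,3)= S(2,3)–S(3,4)= S(2,4)–S(3,4)= S(2,4)–S(3,3)=  → 1/11 unlike.
Row 3: N(3,0)–N(4,0)= S(3,3)–S(3,4)= S(3,3)–S(4,3)= S(3,3)–N(4,4)≠ S(3,4)–N(4,4)≠ S(3,4)–S(4,3)=  → 2/6 unlike.
Row 4: N(4,0)–S(5,1)≠ S(4,3)–N(4,4)≠ S(4,3)–S(5,3)= S(4,3)–N(5,4)≠ S(4,3)–S(5,2)= N(4,4)–N(5,4)= N(4,4)–S(5,3)≠  → 4/7 unlike.
Row 5: S(5,1)–S(5,2)= S(5,2)–S(5,3)= S(5,3)–N(5,4)≠  → 1/3 unlike.
Total adjacent occupied pairs: 42; unlike-type pairs: 16.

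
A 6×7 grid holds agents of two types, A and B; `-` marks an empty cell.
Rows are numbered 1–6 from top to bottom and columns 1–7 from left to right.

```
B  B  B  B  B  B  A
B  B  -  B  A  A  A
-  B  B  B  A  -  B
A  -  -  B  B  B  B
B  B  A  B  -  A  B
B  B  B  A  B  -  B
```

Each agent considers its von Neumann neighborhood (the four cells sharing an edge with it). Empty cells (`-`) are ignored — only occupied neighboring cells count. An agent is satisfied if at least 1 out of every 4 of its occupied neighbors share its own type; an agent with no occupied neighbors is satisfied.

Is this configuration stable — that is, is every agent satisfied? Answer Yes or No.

(1,1)B 2/2 satisfied
(1,2)B 3/3 satisfied
(1,3)B 2/2 satisfied
(1,4)B 3/3 satisfied
(1,5)B 2/3 satisfied
(1,6)B 1/3 satisfied
(1,7)A 1/2 satisfied
(2,1)B 2/2 satisfied
(2,2)B 3/3 satisfied
(2,4)B 2/3 satisfied
(2,5)A 2/4 satisfied
(2,6)A 2/3 satisfied
(2,7)A 2/3 satisfied
(3,2)B 2/2 satisfied
(3,3)B 2/2 satisfied
(3,4)B 3/4 satisfied
(3,5)A 1/3 satisfied
(3,7)B 1/2 satisfied
(4,1)A 0/1 not
(4,4)B 3/3 satisfied
(4,5)B 2/3 satisfied
(4,6)B 2/3 satisfied
(4,7)B 3/3 satisfied
(5,1)B 2/3 satisfied
(5,2)B 2/3 satisfied
(5,3)A 0/3 not
(5,4)B 1/3 satisfied
(5,6)A 0/2 not
(5,7)B 2/3 satisfied
(6,1)B 2/2 satisfied
(6,2)B 3/3 satisfied
(6,3)B 1/3 satisfied
(6,4)A 0/3 not
(6,5)B 0/1 not
(6,7)B 1/1 satisfied
For instance (4,1) has only 0/1 same-type neighbors, below 1/4.

No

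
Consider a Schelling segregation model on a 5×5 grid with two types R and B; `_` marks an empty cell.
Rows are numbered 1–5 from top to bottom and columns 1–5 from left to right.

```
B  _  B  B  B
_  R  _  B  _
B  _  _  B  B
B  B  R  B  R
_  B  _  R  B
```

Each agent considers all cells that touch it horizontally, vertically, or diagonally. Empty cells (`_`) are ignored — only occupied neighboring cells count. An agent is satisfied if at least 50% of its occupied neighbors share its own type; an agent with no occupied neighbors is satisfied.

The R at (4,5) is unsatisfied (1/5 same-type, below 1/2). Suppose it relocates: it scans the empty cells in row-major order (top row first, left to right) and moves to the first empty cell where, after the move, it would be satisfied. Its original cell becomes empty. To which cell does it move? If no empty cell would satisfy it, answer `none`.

none

Vacating (4,5). Empty cells in order:
  (1,2): 1/3 same-type → still unsatisfied.
  (2,1): 1/3 same-type → still unsatisfied.
  (2,3): 1/5 same-type → still unsatisfied.
  (2,5): 0/5 same-type → still unsatisfied.
  (3,2): 2/5 same-type → still unsatisfied.
  (3,3): 2/6 same-type → still unsatisfied.
  (5,1): 0/3 same-type → still unsatisfied.
  (5,3): 2/5 same-type → still unsatisfied.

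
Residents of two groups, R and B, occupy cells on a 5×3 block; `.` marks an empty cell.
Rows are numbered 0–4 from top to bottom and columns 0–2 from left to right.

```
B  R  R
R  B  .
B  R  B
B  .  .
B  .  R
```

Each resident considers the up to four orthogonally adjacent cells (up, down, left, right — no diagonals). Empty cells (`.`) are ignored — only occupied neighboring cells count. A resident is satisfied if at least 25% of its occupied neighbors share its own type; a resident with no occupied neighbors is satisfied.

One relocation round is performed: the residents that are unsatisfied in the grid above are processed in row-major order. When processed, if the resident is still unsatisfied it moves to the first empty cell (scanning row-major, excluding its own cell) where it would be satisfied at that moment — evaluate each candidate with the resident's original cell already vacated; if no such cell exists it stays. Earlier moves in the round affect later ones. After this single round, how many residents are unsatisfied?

Initially unsatisfied (in order): (0,0), (1,0), (1,1), (2,1), (2,2).
  (0,0) → (1,2).
  (1,0) → (0,0).
  (1,1): now satisfied by earlier moves; stays.
  (2,1) → (1,0).
  (2,2): now satisfied by earlier moves; stays.
Resulting grid:
R R R
R B B
B . B
B . .
B . R
All satisfied now.

0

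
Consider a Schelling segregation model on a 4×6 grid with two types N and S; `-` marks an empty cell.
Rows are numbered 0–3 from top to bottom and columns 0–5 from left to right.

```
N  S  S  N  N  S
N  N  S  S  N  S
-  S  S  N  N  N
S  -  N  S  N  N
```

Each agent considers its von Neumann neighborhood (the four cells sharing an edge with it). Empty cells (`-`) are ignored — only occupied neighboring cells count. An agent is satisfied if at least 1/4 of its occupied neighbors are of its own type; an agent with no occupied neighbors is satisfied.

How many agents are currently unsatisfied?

(0,0)N 1/2 ok
(0,1)S 1/3 ok
(0,2)S 2/3 ok
(0,3)N 1/3 ok
(0,4)N 2/3 ok
(0,5)S 1/2 ok
(1,0)N 2/2 ok
(1,1)N 1/4 ok
(1,2)S 3/4 ok
(1,3)S 1/4 ok
(1,4)N 2/4 ok
(1,5)S 1/3 ok
(2,1)S 1/2 ok
(2,2)S 2/4 ok
(2,3)N 1/4 ok
(2,4)N 4/4 ok
(2,5)N 2/3 ok
(3,0)S 0/0 ok
(3,2)N 0/2 unhappy
(3,3)S 0/3 unhappy
(3,4)N 2/3 ok
(3,5)N 2/2 ok
Unsatisfied: (3,2), (3,3) — 2 in total.

2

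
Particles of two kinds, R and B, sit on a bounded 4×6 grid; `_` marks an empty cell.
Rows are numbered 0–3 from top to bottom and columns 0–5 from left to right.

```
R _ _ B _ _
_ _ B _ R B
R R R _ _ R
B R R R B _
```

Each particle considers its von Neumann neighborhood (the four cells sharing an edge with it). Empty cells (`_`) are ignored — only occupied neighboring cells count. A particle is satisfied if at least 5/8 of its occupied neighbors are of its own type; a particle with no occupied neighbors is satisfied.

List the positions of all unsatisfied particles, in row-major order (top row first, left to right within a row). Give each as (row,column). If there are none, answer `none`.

(0,0)R 0/0 ok
(0,3)B 0/0 ok
(1,2)B 0/1 unhappy
(1,4)R 0/1 unhappy
(1,5)B 0/2 unhappy
(2,0)R 1/2 unhappy
(2,1)R 3/3 ok
(2,2)R 2/3 ok
(2,5)R 0/1 unhappy
(3,0)B 0/2 unhappy
(3,1)R 2/3 ok
(3,2)R 3/3 ok
(3,3)R 1/2 unhappy
(3,4)B 0/1 unhappy

(1,2), (1,4), (1,5), (2,0), (2,5), (3,0), (3,3), (3,4)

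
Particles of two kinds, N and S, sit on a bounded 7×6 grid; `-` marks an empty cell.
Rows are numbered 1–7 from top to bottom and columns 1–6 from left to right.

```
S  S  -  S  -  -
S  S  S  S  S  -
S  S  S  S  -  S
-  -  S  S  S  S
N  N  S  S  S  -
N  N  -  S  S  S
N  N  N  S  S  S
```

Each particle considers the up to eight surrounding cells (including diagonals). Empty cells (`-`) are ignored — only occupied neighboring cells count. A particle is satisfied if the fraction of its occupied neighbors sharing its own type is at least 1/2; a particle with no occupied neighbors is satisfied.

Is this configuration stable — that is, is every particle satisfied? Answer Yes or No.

Yes

Row 1: (1,1)S 3/3 satisfied · (1,2)S 4/4 satisfied · (1,4)S 3/3 satisfied
Row 2: (2,1)S 5/5 satisfied · (2,2)S 7/7 satisfied · (2,3)S 7/7 satisfied · (2,4)S 5/5 satisfied · (2,5)S 4/4 satisfied
Row 3: (3,1)S 3/3 satisfied · (3,2)S 6/6 satisfied · (3,3)S 7/7 satisfied · (3,4)S 7/7 satisfied · (3,6)S 3/3 satisfied
Row 4: (4,3)S 6/7 satisfied · (4,4)S 7/7 satisfied · (4,5)S 6/6 satisfied · (4,6)S 3/3 satisfied
Row 5: (5,1)N 3/3 satisfied · (5,2)N 3/5 satisfied · (5,3)S 4/6 satisfied · (5,4)S 7/7 satisfied · (5,5)S 7/7 satisfied
Row 6: (6,1)N 5/5 satisfied · (6,2)N 6/7 satisfied · (6,4)S 6/7 satisfied · (6,5)S 7/7 satisfied · (6,6)S 4/4 satisfied
Row 7: (7,1)N 3/3 satisfied · (7,2)N 4/4 satisfied · (7,3)N 2/4 satisfied · (7,4)S 3/4 satisfied · (7,5)S 5/5 satisfied · (7,6)S 3/3 satisfied
All meet the threshold, so the configuration is stable.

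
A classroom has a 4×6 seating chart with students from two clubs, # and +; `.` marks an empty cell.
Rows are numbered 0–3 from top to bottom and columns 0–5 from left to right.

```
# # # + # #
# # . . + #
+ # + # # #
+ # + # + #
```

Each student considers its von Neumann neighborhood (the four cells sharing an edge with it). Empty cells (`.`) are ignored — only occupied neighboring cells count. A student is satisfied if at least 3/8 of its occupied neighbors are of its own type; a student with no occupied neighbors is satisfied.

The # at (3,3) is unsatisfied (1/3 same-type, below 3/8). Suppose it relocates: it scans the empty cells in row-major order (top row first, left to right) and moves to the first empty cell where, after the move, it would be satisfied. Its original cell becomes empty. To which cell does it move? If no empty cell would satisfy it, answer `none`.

Vacating (3,3). Empty cells in order:
  (1,2): 2/3 same-type → satisfied — stop here.

(1,2)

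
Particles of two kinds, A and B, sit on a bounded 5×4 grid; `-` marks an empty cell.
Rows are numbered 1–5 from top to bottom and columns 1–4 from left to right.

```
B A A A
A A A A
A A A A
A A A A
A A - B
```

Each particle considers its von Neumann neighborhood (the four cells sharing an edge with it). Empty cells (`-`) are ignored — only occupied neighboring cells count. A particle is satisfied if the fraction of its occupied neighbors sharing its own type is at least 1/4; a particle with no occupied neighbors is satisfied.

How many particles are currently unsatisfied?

(1,1)B 0/2 not
(1,2)A 2/3 satisfied
(1,3)A 3/3 satisfied
(1,4)A 2/2 satisfied
(2,1)A 2/3 satisfied
(2,2)A 4/4 satisfied
(2,3)A 4/4 satisfied
(2,4)A 3/3 satisfied
(3,1)A 3/3 satisfied
(3,2)A 4/4 satisfied
(3,3)A 4/4 satisfied
(3,4)A 3/3 satisfied
(4,1)A 3/3 satisfied
(4,2)A 4/4 satisfied
(4,3)A 3/3 satisfied
(4,4)A 2/3 satisfied
(5,1)A 2/2 satisfied
(5,2)A 2/2 satisfied
(5,4)B 0/1 not
Unsatisfied: (1,1), (5,4) — 2 in total.

2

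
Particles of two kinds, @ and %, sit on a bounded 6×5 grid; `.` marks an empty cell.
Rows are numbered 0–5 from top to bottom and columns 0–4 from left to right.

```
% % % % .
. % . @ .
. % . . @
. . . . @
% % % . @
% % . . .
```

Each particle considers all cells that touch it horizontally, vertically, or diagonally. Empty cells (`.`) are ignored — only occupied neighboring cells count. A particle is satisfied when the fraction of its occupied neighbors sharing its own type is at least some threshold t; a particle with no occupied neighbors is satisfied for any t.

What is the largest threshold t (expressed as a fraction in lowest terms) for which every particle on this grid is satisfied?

1/3

(0,0)% 2/2
(0,1)% 3/3
(0,2)% 3/4
(0,3)% 1/2
(1,1)% 4/4
(1,3)@ 1/3
(2,1)% 1/1
(2,4)@ 2/2
(3,4)@ 2/2
(4,0)% 3/3
(4,1)% 4/4
(4,2)% 2/2
(4,4)@ 1/1
(5,0)% 3/3
(5,1)% 4/4
The smallest same-type fraction is 1/3 at (1,3), which reduces to 1/3. Any threshold above that leaves this particle unsatisfied.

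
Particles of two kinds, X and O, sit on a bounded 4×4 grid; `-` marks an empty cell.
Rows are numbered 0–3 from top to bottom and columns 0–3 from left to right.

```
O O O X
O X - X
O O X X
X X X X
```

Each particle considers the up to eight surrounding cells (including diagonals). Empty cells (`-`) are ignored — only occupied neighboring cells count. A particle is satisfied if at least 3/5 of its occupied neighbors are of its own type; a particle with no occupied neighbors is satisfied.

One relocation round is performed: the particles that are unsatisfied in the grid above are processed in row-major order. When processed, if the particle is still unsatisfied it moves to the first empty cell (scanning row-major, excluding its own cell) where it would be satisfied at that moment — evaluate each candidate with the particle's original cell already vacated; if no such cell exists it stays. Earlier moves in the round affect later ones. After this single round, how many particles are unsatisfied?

Initially unsatisfied (in order): (0,2), (0,3), (1,1), (2,0), (2,1), (3,0).
  (0,2): no empty cell satisfies it; stays.
  (0,3): no empty cell satisfies it; stays.
  (1,1): no empty cell satisfies it; stays.
  (2,0): no empty cell satisfies it; stays.
  (2,1): no empty cell satisfies it; stays.
  (3,0) → (1,2).
Resulting grid:
O O O X
O X X X
O O X X
- X X X
Unsatisfied now: (0,2), (1,1), (2,0), (2,1), (3,1).

5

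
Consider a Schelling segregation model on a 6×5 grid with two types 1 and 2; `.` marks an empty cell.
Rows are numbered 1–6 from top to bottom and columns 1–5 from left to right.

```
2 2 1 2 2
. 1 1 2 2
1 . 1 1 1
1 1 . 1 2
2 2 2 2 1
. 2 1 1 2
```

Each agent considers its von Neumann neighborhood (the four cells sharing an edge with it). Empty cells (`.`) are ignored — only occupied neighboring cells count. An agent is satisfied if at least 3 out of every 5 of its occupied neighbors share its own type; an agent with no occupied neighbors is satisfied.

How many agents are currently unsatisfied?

15

(1,1)2 1/1 satisfied
(1,2)2 1/3 not
(1,3)1 1/3 not
(1,4)2 2/3 satisfied
(1,5)2 2/2 satisfied
(2,2)1 1/2 not
(2,3)1 3/4 satisfied
(2,4)2 2/4 not
(2,5)2 2/3 satisfied
(3,1)1 1/1 satisfied
(3,3)1 2/2 satisfied
(3,4)1 3/4 satisfied
(3,5)1 1/3 not
(4,1)1 2/3 satisfied
(4,2)1 1/2 not
(4,4)1 1/3 not
(4,5)2 0/3 not
(5,1)2 1/2 not
(5,2)2 3/4 satisfied
(5,3)2 2/3 satisfied
(5,4)2 1/4 not
(5,5)1 0/3 not
(6,2)2 1/2 not
(6,3)1 1/3 not
(6,4)1 1/3 not
(6,5)2 0/2 not
Unsatisfied: (1,2), (1,3), (2,2), (2,4), (3,5), (4,2), (4,4), (4,5), (5,1), (5,4), (5,5), (6,2), (6,3), (6,4), (6,5) — 15 in total.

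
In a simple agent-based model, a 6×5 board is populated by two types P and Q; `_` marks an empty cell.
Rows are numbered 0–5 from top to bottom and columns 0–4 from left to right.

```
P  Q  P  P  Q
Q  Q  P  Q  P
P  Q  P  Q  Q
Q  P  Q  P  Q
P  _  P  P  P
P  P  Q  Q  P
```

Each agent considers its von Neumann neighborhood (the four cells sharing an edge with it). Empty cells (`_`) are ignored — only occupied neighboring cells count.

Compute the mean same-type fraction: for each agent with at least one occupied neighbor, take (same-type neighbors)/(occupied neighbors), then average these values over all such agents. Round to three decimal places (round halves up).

Row 0: (0,0)P 0/2 · (0,1)Q 1/3 · (0,2)P 2/3 · (0,3)P 1/3 · (0,4)Q 0/2
Row 1: (1,0)Q 1/3 · (1,1)Q 3/4 · (1,2)P 2/4 · (1,3)Q 1/4 · (1,4)P 0/3
Row 2: (2,0)P 0/3 · (2,1)Q 1/4 · (2,2)P 1/4 · (2,3)Q 2/4 · (2,4)Q 2/3
Row 3: (3,0)Q 0/3 · (3,1)P 0/3 · (3,2)Q 0/4 · (3,3)P 1/4 · (3,4)Q 1/3
Row 4: (4,0)P 1/2 · (4,2)P 1/3 · (4,3)P 3/4 · (4,4)P 2/3
Row 5: (5,0)P 2/2 · (5,1)P 1/2 · (5,2)Q 1/3 · (5,3)Q 1/3 · (5,4)P 1/2
Sum over 29 agents: 0/2 + 1/3 + 2/3 + 1/3 + 0/2 + 1/3 + 3/4 + 2/4 + 1/4 + 0/3 + 0/3 + 1/4 + 1/4 + 2/4 + 2/3 + 0/3 + 0/3 + 0/4 + 1/4 + 1/3 + 1/2 + 1/3 + 3/4 + 2/3 + 2/2 + 1/2 + 1/3 + 1/3 + 1/2 = 31/3; mean = 31/3 ÷ 29 = 31/87 = 0.356321… → 0.356.

0.356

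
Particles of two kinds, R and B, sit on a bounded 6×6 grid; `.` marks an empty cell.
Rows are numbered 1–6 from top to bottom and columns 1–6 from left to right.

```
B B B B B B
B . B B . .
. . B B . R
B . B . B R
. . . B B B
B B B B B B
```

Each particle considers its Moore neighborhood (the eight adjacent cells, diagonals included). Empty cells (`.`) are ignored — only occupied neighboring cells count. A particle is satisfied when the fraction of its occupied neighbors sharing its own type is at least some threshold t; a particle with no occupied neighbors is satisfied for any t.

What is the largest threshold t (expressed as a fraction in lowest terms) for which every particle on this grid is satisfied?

1/4

(1,1)B 2/2
(1,2)B 4/4
(1,3)B 4/4
(1,4)B 4/4
(1,5)B 3/3
(1,6)B 1/1
(2,1)B 2/2
(2,3)B 6/6
(2,4)B 6/6
(3,3)B 4/4
(3,4)B 5/5
(3,6)R 1/2
(4,1)B — no occupied neighbors
(4,3)B 3/3
(4,5)B 4/6
(4,6)R 1/4
(5,4)B 6/6
(5,5)B 6/7
(5,6)B 4/5
(6,1)B 1/1
(6,2)B 2/2
(6,3)B 3/3
(6,4)B 4/4
(6,5)B 5/5
(6,6)B 3/3
The smallest same-type fraction is 1/4 at (4,6), which reduces to 1/4. Any threshold above that leaves this particle unsatisfied.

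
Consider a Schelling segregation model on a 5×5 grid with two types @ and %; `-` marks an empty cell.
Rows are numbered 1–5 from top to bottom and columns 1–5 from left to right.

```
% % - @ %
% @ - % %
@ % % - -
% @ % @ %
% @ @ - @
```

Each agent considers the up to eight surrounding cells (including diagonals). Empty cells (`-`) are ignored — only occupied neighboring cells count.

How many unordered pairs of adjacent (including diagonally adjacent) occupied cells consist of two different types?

Scan each occupied cell's neighbors to the right and below (and the two forward diagonals) so each pair is counted once.
From row 1: 5 unlike of 10 pairs (running 5/10).
From row 2: 4 unlike of 8 pairs (running 9/18).
From row 3: 5 unlike of 10 pairs (running 14/28).
From row 4: 9 unlike of 14 pairs (running 23/42).
From row 5: 1 unlike of 2 pairs (running 24/44).
Total adjacent occupied pairs: 44; unlike-type pairs: 24.

24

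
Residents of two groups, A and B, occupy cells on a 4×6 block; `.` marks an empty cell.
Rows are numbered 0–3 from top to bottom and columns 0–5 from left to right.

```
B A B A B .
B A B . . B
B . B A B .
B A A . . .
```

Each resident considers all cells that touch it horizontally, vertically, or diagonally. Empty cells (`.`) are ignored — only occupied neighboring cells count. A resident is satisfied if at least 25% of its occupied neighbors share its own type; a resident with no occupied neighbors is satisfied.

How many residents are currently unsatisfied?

Row 0: (0,0)B 1/3 ✓ · (0,1)A 1/5 ✗ · (0,2)B 1/4 ✓ · (0,3)A 0/3 ✗ · (0,4)B 1/2 ✓
Row 1: (1,0)B 2/4 ✓ · (1,1)A 1/7 ✗ · (1,2)B 2/6 ✓ · (1,5)B 2/2 ✓
Row 2: (2,0)B 2/4 ✓ · (2,2)B 1/5 ✗ · (2,3)A 1/4 ✓ · (2,4)B 1/2 ✓
Row 3: (3,0)B 1/2 ✓ · (3,1)A 1/4 ✓ · (3,2)A 2/3 ✓
Unsatisfied: (0,1), (0,3), (1,1), (2,2) — 4 in total.

4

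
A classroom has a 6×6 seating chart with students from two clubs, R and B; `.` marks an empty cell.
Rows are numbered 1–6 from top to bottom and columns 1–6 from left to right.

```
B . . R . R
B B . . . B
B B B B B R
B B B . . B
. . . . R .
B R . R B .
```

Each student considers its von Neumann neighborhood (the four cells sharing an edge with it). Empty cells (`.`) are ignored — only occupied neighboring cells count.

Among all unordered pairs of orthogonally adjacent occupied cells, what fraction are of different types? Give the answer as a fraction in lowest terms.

Scan each occupied cell's neighbors to the right and below so each pair is counted once.
Row 1: B(1,1)–B(2,1)= R(1,6)–B(2,6)≠  → 1/2 unlike.
Row 2: B(2,1)–B(2,2)= B(2,1)–B(3,1)= B(2,2)–B(3,2)= B(2,6)–R(3,6)≠  → 1/4 unlike.
Row 3: B(3,1)–B(3,2)= B(3,1)–B(4,1)= B(3,2)–B(3,3)= B(3,2)–B(4,2)= B(3,3)–B(3,4)= B(3,3)–B(4,3)= B(3,4)–B(3,5)= B(3,5)–R(3,6)≠ R(3,6)–B(4,6)≠  → 2/9 unlike.
Row 4: B(4,1)–B(4,2)= B(4,2)–B(4,3)=  → 0/2 unlike.
Row 5: R(5,5)–B(6,5)≠  → 1/1 unlike.
Row 6: B(6,1)–R(6,2)≠ R(6,4)–B(6,5)≠  → 2/2 unlike.
Total adjacent occupied pairs: 20; unlike-type pairs: 7.
7/20 is already in lowest terms.

7/20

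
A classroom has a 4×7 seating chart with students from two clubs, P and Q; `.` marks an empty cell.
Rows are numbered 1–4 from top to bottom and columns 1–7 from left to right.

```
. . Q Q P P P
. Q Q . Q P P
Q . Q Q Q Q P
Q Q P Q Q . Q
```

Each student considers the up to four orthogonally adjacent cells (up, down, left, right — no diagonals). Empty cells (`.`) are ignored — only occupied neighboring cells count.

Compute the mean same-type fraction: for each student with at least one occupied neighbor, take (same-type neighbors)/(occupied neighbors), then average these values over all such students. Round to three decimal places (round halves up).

Row 1: (1,3)Q 2/2 · (1,4)Q 1/2 · (1,5)P 1/3 · (1,6)P 3/3 · (1,7)P 2/2
Row 2: (2,2)Q 1/1 · (2,3)Q 3/3 · (2,5)Q 1/3 · (2,6)P 2/4 · (2,7)P 3/3
Row 3: (3,1)Q 1/1 · (3,3)Q 2/3 · (3,4)Q 3/3 · (3,5)Q 4/4 · (3,6)Q 1/3 · (3,7)P 1/3
Row 4: (4,1)Q 2/2 · (4,2)Q 1/2 · (4,3)P 0/3 · (4,4)Q 2/3 · (4,5)Q 2/2 · (4,7)Q 0/1
Sum over 22 students: 2/2 + 1/2 + 1/3 + 3/3 + 2/2 + 1/1 + 3/3 + 1/3 + 2/4 + 3/3 + 1/1 + 2/3 + 3/3 + 4/4 + 1/3 + 1/3 + 2/2 + 1/2 + 0/3 + 2/3 + 2/2 + 0/1 = 91/6; mean = 91/6 ÷ 22 = 91/132 = 0.689393… → 0.689.

0.689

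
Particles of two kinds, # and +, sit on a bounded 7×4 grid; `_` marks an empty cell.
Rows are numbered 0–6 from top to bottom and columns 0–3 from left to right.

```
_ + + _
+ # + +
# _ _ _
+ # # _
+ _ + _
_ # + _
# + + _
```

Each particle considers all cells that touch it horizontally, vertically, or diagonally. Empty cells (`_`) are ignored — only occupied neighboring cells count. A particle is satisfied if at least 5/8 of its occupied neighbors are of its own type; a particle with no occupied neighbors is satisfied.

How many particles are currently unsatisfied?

(0,1)+ 3/4 ok
(0,2)+ 3/4 ok
(1,0)+ 1/3 unhappy
(1,1)# 1/5 unhappy
(1,2)+ 3/4 ok
(1,3)+ 2/2 ok
(2,0)# 2/4 unhappy
(3,0)+ 1/3 unhappy
(3,1)# 2/5 unhappy
(3,2)# 1/2 unhappy
(4,0)+ 1/3 unhappy
(4,2)+ 1/4 unhappy
(5,1)# 1/6 unhappy
(5,2)+ 3/4 ok
(6,0)# 1/2 unhappy
(6,1)+ 2/4 unhappy
(6,2)+ 2/3 ok
Unsatisfied: (1,0), (1,1), (2,0), (3,0), (3,1), (3,2), (4,0), (4,2), (5,1), (6,0), (6,1) — 11 in total.

11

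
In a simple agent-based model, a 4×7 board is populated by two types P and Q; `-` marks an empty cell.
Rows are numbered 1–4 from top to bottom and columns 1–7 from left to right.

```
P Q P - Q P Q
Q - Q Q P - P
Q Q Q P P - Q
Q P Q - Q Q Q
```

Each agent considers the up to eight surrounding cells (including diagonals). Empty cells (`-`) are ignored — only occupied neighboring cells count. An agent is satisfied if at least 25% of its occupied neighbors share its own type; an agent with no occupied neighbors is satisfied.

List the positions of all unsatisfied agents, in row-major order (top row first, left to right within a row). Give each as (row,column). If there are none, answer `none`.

(1,1), (1,3), (1,7), (4,2)

(1,1)P 0/2 ✗
(1,2)Q 2/4 ✓
(1,3)P 0/3 ✗
(1,5)Q 1/3 ✓
(1,6)P 2/4 ✓
(1,7)Q 0/2 ✗
(2,1)Q 3/4 ✓
(2,3)Q 4/6 ✓
(2,4)Q 3/7 ✓
(2,5)P 3/5 ✓
(2,7)P 1/3 ✓
(3,1)Q 3/4 ✓
(3,2)Q 6/7 ✓
(3,3)Q 4/6 ✓
(3,4)P 2/7 ✓
(3,5)P 2/5 ✓
(3,7)Q 2/3 ✓
(4,1)Q 2/3 ✓
(4,2)P 0/5 ✗
(4,3)Q 2/4 ✓
(4,5)Q 1/3 ✓
(4,6)Q 3/4 ✓
(4,7)Q 2/2 ✓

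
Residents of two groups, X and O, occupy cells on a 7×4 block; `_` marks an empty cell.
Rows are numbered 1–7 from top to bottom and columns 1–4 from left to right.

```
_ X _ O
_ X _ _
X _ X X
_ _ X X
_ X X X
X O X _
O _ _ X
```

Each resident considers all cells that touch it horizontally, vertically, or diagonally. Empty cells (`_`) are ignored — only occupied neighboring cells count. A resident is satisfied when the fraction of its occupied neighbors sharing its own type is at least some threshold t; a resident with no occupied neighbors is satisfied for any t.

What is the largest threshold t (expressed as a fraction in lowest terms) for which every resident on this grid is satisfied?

1/5

Row 1: (1,2)X 1/1 · (1,4)O — no occupied neighbors
Row 2: (2,2)X 3/3
Row 3: (3,1)X 1/1 · (3,3)X 4/4 · (3,4)X 3/3
Row 4: (4,3)X 6/6 · (4,4)X 5/5
Row 5: (5,2)X 4/5 · (5,3)X 5/6 · (5,4)X 4/4
Row 6: (6,1)X 1/3 · (6,2)O 1/5 · (6,3)X 4/5
Row 7: (7,1)O 1/2 · (7,4)X 1/1
The smallest same-type fraction is 1/5 at (6,2), which reduces to 1/5. Any threshold above that leaves this resident unsatisfied.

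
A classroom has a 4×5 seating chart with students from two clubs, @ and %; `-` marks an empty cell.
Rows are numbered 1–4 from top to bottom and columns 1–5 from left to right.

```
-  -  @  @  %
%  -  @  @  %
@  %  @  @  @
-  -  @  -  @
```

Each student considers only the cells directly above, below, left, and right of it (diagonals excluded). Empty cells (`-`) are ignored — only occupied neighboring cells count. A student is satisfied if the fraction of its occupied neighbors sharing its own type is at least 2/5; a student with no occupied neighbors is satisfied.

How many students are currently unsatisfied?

(1,3)@ 2/2 ✓
(1,4)@ 2/3 ✓
(1,5)% 1/2 ✓
(2,1)% 0/1 ✗
(2,3)@ 3/3 ✓
(2,4)@ 3/4 ✓
(2,5)% 1/3 ✗
(3,1)@ 0/2 ✗
(3,2)% 0/2 ✗
(3,3)@ 3/4 ✓
(3,4)@ 3/3 ✓
(3,5)@ 2/3 ✓
(4,3)@ 1/1 ✓
(4,5)@ 1/1 ✓
Unsatisfied: (2,1), (2,5), (3,1), (3,2) — 4 in total.

4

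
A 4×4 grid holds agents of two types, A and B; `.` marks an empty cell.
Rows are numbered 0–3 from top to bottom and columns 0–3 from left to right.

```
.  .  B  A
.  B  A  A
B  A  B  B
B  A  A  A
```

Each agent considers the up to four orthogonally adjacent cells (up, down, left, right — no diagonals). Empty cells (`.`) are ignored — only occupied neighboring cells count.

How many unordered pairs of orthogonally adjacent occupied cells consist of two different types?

Scan each occupied cell's neighbors to the right and below so each pair is counted once.
From row 0: 2 unlike of 3 pairs (running 2/3).
From row 1: 4 unlike of 5 pairs (running 6/8).
From row 2: 4 unlike of 7 pairs (running 10/15).
From row 3: 1 unlike of 3 pairs (running 11/18).
Total adjacent occupied pairs: 18; unlike-type pairs: 11.

11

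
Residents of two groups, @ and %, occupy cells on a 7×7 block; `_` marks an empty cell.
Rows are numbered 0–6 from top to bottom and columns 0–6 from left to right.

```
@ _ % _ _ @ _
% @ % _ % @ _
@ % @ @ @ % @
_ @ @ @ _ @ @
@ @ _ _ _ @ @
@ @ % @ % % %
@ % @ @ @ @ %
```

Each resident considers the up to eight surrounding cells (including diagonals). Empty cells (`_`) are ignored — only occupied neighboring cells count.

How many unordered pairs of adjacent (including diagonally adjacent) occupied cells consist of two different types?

43

Scan each occupied cell's neighbors to the right and below (and the two forward diagonals) so each pair is counted once.
Row 0: @(0,0)–%(1,0)≠ @(0,0)–@(1,1)= %(0,2)–%(1,2)= %(0,2)–@(1,1)≠ @(0,5)–@(1,5)= @(0,5)–%(1,4)≠  → 3/6 unlike.
Row 1: %(1,0)–@(1,1)≠ %(1,0)–@(2,0)≠ %(1,0)–%(2,1)= @(1,1)–%(1,2)≠ @(1,1)–%(2,1)≠ @(1,1)–@(2,2)= @(1,1)–@(2,0)= %(1,2)–@(2,2)≠ %(1,2)–@(2,3)≠ %(1,2)–%(2,1)= %(1,4)–@(1,5)≠ %(1,4)–@(2,4)≠ %(1,4)–%(2,5)= %(1,4)–@(2,3)≠ @(1,5)–%(2,5)≠ @(1,5)–@(2,6)= @(1,5)–@(2,4)=  → 10/17 unlike.
Row 2: @(2,0)–%(2,1)≠ @(2,0)–@(3,1)= %(2,1)–@(2,2)≠ %(2,1)–@(3,1)≠ %(2,1)–@(3,2)≠ @(2,2)–@(2,3)= @(2,2)–@(3,2)= @(2,2)–@(3,3)= @(2,2)–@(3,1)= @(2,3)–@(2,4)= @(2,3)–@(3,3)= @(2,3)–@(3,2)= @(2,4)–%(2,5)≠ @(2,4)–@(3,5)= @(2,4)–@(3,3)= %(2,5)–@(2,6)≠ %(2,5)–@(3,5)≠ %(2,5)–@(3,6)≠ @(2,6)–@(3,6)= @(2,6)–@(3,5)=  → 8/20 unlike.
Row 3: @(3,1)–@(3,2)= @(3,1)–@(4,1)= @(3,1)–@(4,0)= @(3,2)–@(3,3)= @(3,2)–@(4,1)= @(3,5)–@(3,6)= @(3,5)–@(4,5)= @(3,5)–@(4,6)= @(3,6)–@(4,6)= @(3,6)–@(4,5)=  → 0/10 unlike.
Row 4: @(4,0)–@(4,1)= @(4,0)–@(5,0)= @(4,0)–@(5,1)= @(4,1)–@(5,1)= @(4,1)–%(5,2)≠ @(4,1)–@(5,0)= @(4,5)–@(4,6)= @(4,5)–%(5,5)≠ @(4,5)–%(5,6)≠ @(4,5)–%(5,4)≠ @(4,6)–%(5,6)≠ @(4,6)–%(5,5)≠  → 6/12 unlike.
Row 5: @(5,0)–@(5,1)= @(5,0)–@(6,0)= @(5,0)–%(6,1)≠ @(5,1)–%(5,2)≠ @(5,1)–%(6,1)≠ @(5,1)–@(6,2)= @(5,1)–@(6,0)= %(5,2)–@(5,3)≠ %(5,2)–@(6,2)≠ %(5,2)–@(6,3)≠ %(5,2)–%(6,1)= @(5,3)–%(5,4)≠ @(5,3)–@(6,3)= @(5,3)–@(6,4)= @(5,3)–@(6,2)= %(5,4)–%(5,5)= %(5,4)–@(6,4)≠ %(5,4)–@(6,5)≠ %(5,4)–@(6,3)≠ %(5,5)–%(5,6)= %(5,5)–@(6,5)≠ %(5,5)–%(6,6)= %(5,5)–@(6,4)≠ %(5,6)–%(6,6)= %(5,6)–@(6,5)≠  → 13/25 unlike.
Row 6: @(6,0)–%(6,1)≠ %(6,1)–@(6,2)≠ @(6,2)–@(6,3)= @(6,3)–@(6,4)= @(6,4)–@(6,5)= @(6,5)–%(6,6)≠  → 3/6 unlike.
Total adjacent occupied pairs: 96; unlike-type pairs: 43.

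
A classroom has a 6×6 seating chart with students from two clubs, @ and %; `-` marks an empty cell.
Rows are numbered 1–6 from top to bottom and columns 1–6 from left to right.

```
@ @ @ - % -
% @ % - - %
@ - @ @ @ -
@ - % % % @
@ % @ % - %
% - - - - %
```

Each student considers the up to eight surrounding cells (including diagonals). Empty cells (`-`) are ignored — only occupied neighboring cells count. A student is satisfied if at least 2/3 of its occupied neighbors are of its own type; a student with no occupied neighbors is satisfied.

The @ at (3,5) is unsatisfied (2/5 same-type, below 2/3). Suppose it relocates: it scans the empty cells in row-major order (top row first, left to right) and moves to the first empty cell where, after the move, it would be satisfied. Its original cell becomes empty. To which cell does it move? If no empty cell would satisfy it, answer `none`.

(4,2)

Vacating (3,5). Empty cells in order:
  (1,4): 1/3 same-type → still unsatisfied.
  (1,6): 0/2 same-type → still unsatisfied.
  (2,4): 3/5 same-type → still unsatisfied.
  (2,5): 1/3 same-type → still unsatisfied.
  (3,2): 4/7 same-type → still unsatisfied.
  (3,6): 1/3 same-type → still unsatisfied.
  (4,2): 5/7 same-type → satisfied — stop here.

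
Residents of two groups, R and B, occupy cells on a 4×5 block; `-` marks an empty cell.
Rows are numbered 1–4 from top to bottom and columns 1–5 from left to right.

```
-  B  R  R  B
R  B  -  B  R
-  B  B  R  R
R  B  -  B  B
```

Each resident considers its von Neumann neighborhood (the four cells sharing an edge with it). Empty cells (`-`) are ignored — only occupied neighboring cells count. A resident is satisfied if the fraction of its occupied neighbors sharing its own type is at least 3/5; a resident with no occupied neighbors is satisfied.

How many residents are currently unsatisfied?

(1,2)B 1/2 not
(1,3)R 1/2 not
(1,4)R 1/3 not
(1,5)B 0/2 not
(2,1)R 0/1 not
(2,2)B 2/3 satisfied
(2,4)B 0/3 not
(2,5)R 1/3 not
(3,2)B 3/3 satisfied
(3,3)B 1/2 not
(3,4)R 1/4 not
(3,5)R 2/3 satisfied
(4,1)R 0/1 not
(4,2)B 1/2 not
(4,4)B 1/2 not
(4,5)B 1/2 not
Unsatisfied: (1,2), (1,3), (1,4), (1,5), (2,1), (2,4), (2,5), (3,3), (3,4), (4,1), (4,2), (4,4), (4,5) — 13 in total.

13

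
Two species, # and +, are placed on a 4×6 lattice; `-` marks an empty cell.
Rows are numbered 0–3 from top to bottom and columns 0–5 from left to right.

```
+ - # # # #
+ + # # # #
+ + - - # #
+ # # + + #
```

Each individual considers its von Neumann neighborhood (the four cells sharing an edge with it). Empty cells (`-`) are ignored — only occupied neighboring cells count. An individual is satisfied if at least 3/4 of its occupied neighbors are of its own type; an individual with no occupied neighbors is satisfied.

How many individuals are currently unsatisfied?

10

(0,0)+ 1/1 ✓
(0,2)# 2/2 ✓
(0,3)# 3/3 ✓
(0,4)# 3/3 ✓
(0,5)# 2/2 ✓
(1,0)+ 3/3 ✓
(1,1)+ 2/3 ✗
(1,2)# 2/3 ✗
(1,3)# 3/3 ✓
(1,4)# 4/4 ✓
(1,5)# 3/3 ✓
(2,0)+ 3/3 ✓
(2,1)+ 2/3 ✗
(2,4)# 2/3 ✗
(2,5)# 3/3 ✓
(3,0)+ 1/2 ✗
(3,1)# 1/3 ✗
(3,2)# 1/2 ✗
(3,3)+ 1/2 ✗
(3,4)+ 1/3 ✗
(3,5)# 1/2 ✗
Unsatisfied: (1,1), (1,2), (2,1), (2,4), (3,0), (3,1), (3,2), (3,3), (3,4), (3,5) — 10 in total.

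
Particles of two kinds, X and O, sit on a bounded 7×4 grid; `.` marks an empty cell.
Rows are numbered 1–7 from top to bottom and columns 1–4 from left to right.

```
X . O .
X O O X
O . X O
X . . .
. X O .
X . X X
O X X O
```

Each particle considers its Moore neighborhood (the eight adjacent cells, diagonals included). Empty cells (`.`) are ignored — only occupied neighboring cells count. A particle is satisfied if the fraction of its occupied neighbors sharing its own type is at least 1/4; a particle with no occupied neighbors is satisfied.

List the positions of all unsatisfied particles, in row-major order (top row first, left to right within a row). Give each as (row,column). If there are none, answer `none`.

(1,1)X 1/2 ✓
(1,3)O 2/3 ✓
(2,1)X 1/3 ✓
(2,2)O 3/6 ✓
(2,3)O 3/5 ✓
(2,4)X 1/4 ✓
(3,1)O 1/3 ✓
(3,3)X 1/4 ✓
(3,4)O 1/3 ✓
(4,1)X 1/2 ✓
(5,2)X 3/4 ✓
(5,3)O 0/3 ✗
(6,1)X 2/3 ✓
(6,3)X 4/6 ✓
(6,4)X 2/4 ✓
(7,1)O 0/2 ✗
(7,2)X 3/4 ✓
(7,3)X 3/4 ✓
(7,4)O 0/3 ✗

(5,3), (7,1), (7,4)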